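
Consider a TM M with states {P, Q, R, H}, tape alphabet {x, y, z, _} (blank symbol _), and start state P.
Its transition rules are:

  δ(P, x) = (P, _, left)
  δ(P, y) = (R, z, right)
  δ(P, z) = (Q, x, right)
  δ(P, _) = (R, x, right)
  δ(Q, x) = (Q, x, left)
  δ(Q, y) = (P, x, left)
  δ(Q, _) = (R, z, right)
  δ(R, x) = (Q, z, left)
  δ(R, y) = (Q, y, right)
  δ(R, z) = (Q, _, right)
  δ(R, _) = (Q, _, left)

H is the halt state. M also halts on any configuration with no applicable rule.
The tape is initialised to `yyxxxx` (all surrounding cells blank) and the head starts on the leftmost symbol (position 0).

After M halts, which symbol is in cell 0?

z

state=P head=0 tape=_[y]yxxxx   (P,y)→(R,z,right)
state=R head=1 tape=_z[y]xxxx   (R,y)→(Q,y,right)
state=Q head=2 tape=_zy[x]xxx   (Q,x)→(Q,x,left)
state=Q head=1 tape=_z[y]xxxx   (Q,y)→(P,x,left)
state=P head=0 tape=_[z]xxxxx   (P,z)→(Q,x,right)
state=Q head=1 tape=_x[x]xxxx   (Q,x)→(Q,x,left)
state=Q head=0 tape=_[x]xxxxx   (Q,x)→(Q,x,left)
state=Q head=-1 tape=[_]xxxxxx   (Q,_)→(R,z,right)
state=R head=0 tape=z[x]xxxxx   (R,x)→(Q,z,left)
state=Q head=-1 tape=[z]zxxxxx
Cell 0 holds z when M halts.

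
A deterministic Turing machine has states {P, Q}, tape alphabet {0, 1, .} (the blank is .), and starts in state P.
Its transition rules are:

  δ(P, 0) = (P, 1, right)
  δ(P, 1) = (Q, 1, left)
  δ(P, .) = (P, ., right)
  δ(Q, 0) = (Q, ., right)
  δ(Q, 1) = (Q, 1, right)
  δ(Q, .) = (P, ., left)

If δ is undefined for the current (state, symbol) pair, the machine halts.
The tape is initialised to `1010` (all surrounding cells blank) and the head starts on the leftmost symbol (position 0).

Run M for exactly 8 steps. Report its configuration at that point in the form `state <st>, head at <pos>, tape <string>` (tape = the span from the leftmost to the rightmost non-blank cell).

P | ..[1]010   read 1 → write 1, move left, go to Q
Q | .[.]1010   read . → write ., move left, go to P
P | [.].1010   read . → write ., move right, go to P
P | .[.]1010   read . → write ., move right, go to P
P | ..[1]010   read 1 → write 1, move left, go to Q
Q | .[.]1010   read . → write ., move left, go to P
P | [.].1010   read . → write ., move right, go to P
P | .[.]1010   read . → write ., move right, go to P
P | ..[1]010
After 8 steps: state P, head at 0, tape 1010.

state P, head at 0, tape 1010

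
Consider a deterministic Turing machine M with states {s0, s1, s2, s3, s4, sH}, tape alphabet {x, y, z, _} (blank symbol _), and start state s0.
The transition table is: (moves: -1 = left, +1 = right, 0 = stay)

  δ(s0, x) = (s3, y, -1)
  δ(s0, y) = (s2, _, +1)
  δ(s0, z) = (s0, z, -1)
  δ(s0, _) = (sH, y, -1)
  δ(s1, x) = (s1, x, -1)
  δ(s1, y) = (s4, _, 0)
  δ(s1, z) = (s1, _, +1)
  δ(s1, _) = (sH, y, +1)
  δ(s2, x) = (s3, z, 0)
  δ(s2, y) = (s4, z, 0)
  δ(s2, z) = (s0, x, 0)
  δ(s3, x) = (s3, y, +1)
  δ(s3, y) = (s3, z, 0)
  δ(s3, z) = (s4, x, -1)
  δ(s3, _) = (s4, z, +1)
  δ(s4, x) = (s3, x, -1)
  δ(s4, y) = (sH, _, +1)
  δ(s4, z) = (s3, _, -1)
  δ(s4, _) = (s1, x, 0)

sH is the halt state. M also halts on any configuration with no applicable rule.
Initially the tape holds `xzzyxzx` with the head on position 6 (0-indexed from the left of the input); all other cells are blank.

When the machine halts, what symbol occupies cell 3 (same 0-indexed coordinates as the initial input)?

s0 | ___xzzyxz[x]   read x → write y, move -1, go to s3
s3 | ___xzzyx[z]y   read z → write x, move -1, go to s4
s4 | ___xzzy[x]xy   read x → write x, move -1, go to s3
s3 | ___xzz[y]xxy   read y → write z, move 0, go to s3
s3 | ___xzz[z]xxy   read z → write x, move -1, go to s4
s4 | ___xz[z]xxxy   read z → write _, move -1, go to s3
s3 | ___x[z]_xxxy   read z → write x, move -1, go to s4
s4 | ___[x]x_xxxy   read x → write x, move -1, go to s3
s3 | __[_]xx_xxxy   read _ → write z, move +1, go to s4
s4 | __z[x]x_xxxy   read x → write x, move -1, go to s3
s3 | __[z]xx_xxxy   read z → write x, move -1, go to s4
s4 | _[_]xxx_xxxy   read _ → write x, move 0, go to s1
s1 | _[x]xxx_xxxy   read x → write x, move -1, go to s1
s1 | [_]xxxx_xxxy   read _ → write y, move +1, go to sH
sH | y[x]xxx_xxxy
Cell 3 holds x when M halts.

x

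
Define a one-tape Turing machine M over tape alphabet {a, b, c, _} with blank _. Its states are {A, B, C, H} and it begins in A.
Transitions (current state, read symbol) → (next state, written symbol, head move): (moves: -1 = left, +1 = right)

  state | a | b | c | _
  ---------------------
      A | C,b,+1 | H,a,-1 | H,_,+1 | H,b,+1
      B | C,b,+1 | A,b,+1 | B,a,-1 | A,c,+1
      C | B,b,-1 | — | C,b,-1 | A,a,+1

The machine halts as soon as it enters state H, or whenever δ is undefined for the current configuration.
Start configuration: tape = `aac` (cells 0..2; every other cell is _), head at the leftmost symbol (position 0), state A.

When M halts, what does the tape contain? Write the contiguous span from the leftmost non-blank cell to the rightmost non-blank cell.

bac

state=A head=0 tape=[a]ac   (A,a)→(C,b,+1)
state=C head=1 tape=b[a]c   (C,a)→(B,b,-1)
state=B head=0 tape=[b]bc   (B,b)→(A,b,+1)
state=A head=1 tape=b[b]c   (A,b)→(H,a,-1)
state=H head=0 tape=[b]ac
The non-blank tape span at halt is bac.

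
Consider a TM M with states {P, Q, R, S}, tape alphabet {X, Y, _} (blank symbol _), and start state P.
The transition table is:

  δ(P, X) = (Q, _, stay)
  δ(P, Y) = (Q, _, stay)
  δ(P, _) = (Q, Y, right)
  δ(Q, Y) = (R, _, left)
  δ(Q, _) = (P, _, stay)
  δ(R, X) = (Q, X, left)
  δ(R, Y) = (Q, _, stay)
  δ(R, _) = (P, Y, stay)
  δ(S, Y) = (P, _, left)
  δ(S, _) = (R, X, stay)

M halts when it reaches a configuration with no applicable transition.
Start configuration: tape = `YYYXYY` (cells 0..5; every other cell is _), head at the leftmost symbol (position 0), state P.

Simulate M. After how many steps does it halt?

15

P | [Y]YYXYY   read Y → write _, move stay, go to Q
Q | [_]YYXYY   read _ → write _, move stay, go to P
P | [_]YYXYY   read _ → write Y, move right, go to Q
Q | Y[Y]YXYY   read Y → write _, move left, go to R
R | [Y]_YXYY   read Y → write _, move stay, go to Q
Q | [_]_YXYY   read _ → write _, move stay, go to P
P | [_]_YXYY   read _ → write Y, move right, go to Q
Q | Y[_]YXYY   read _ → write _, move stay, go to P
P | Y[_]YXYY   read _ → write Y, move right, go to Q
Q | YY[Y]XYY   read Y → write _, move left, go to R
R | Y[Y]_XYY   read Y → write _, move stay, go to Q
Q | Y[_]_XYY   read _ → write _, move stay, go to P
P | Y[_]_XYY   read _ → write Y, move right, go to Q
Q | YY[_]XYY   read _ → write _, move stay, go to P
P | YY[_]XYY   read _ → write Y, move right, go to Q
Q | YYY[X]YY
M halts after 15 transitions.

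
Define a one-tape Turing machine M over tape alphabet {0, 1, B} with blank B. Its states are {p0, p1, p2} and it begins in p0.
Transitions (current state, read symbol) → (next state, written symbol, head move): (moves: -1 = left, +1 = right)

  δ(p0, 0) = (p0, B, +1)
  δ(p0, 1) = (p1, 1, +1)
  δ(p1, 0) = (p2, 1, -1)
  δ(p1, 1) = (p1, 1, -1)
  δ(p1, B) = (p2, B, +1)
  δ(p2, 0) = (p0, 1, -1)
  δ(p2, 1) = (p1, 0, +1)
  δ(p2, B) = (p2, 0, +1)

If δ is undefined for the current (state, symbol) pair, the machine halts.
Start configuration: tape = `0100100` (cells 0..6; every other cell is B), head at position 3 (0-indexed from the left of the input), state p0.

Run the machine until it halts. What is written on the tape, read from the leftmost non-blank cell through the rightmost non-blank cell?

11111110

state=p0 head=3 tape=BB010[0]100   (p0,0)→(p0,B,+1)
state=p0 head=4 tape=BB010B[1]00   (p0,1)→(p1,1,+1)
state=p1 head=5 tape=BB010B1[0]0   (p1,0)→(p2,1,-1)
state=p2 head=4 tape=BB010B[1]10   (p2,1)→(p1,0,+1)
state=p1 head=5 tape=BB010B0[1]0   (p1,1)→(p1,1,-1)
state=p1 head=4 tape=BB010B[0]10   (p1,0)→(p2,1,-1)
state=p2 head=3 tape=BB010[B]110   (p2,B)→(p2,0,+1)
state=p2 head=4 tape=BB0100[1]10   (p2,1)→(p1,0,+1)
state=p1 head=5 tape=BB01000[1]0   (p1,1)→(p1,1,-1)
state=p1 head=4 tape=BB0100[0]10   (p1,0)→(p2,1,-1)
state=p2 head=3 tape=BB010[0]110   (p2,0)→(p0,1,-1)
state=p0 head=2 tape=BB01[0]1110   (p0,0)→(p0,B,+1)
state=p0 head=3 tape=BB01B[1]110   (p0,1)→(p1,1,+1)
state=p1 head=4 tape=BB01B1[1]10   (p1,1)→(p1,1,-1)
state=p1 head=3 tape=BB01B[1]110   (p1,1)→(p1,1,-1)
state=p1 head=2 tape=BB01[B]1110   (p1,B)→(p2,B,+1)
state=p2 head=3 tape=BB01B[1]110   (p2,1)→(p1,0,+1)
state=p1 head=4 tape=BB01B0[1]10   (p1,1)→(p1,1,-1)
state=p1 head=3 tape=BB01B[0]110   (p1,0)→(p2,1,-1)
state=p2 head=2 tape=BB01[B]1110   (p2,B)→(p2,0,+1)
state=p2 head=3 tape=BB010[1]110   (p2,1)→(p1,0,+1)
state=p1 head=4 tape=BB0100[1]10   (p1,1)→(p1,1,-1)
state=p1 head=3 tape=BB010[0]110   (p1,0)→(p2,1,-1)
state=p2 head=2 tape=BB01[0]1110   (p2,0)→(p0,1,-1)
state=p0 head=1 tape=BB0[1]11110   (p0,1)→(p1,1,+1)
state=p1 head=2 tape=BB01[1]1110   (p1,1)→(p1,1,-1)
state=p1 head=1 tape=BB0[1]11110   (p1,1)→(p1,1,-1)
state=p1 head=0 tape=BB[0]111110   (p1,0)→(p2,1,-1)
state=p2 head=-1 tape=B[B]1111110   (p2,B)→(p2,0,+1)
state=p2 head=0 tape=B0[1]111110   (p2,1)→(p1,0,+1)
state=p1 head=1 tape=B00[1]11110   (p1,1)→(p1,1,-1)
state=p1 head=0 tape=B0[0]111110   (p1,0)→(p2,1,-1)
state=p2 head=-1 tape=B[0]1111110   (p2,0)→(p0,1,-1)
state=p0 head=-2 tape=[B]11111110
The non-blank tape span at halt is 11111110.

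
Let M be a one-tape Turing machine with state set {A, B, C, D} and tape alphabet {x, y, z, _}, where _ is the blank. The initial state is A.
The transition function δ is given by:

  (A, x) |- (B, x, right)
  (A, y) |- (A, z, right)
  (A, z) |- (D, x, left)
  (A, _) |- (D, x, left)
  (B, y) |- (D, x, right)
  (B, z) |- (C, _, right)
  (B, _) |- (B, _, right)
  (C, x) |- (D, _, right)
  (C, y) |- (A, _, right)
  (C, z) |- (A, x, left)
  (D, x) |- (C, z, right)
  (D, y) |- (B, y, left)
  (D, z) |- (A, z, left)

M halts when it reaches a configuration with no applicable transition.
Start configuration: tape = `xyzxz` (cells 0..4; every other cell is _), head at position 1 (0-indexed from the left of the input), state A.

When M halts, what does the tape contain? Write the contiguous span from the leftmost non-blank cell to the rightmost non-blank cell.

x__xx

state=A head=1 tape=x[y]zxz   (A,y)→(A,z,right)
state=A head=2 tape=xz[z]xz   (A,z)→(D,x,left)
state=D head=1 tape=x[z]xxz   (D,z)→(A,z,left)
state=A head=0 tape=[x]zxxz   (A,x)→(B,x,right)
state=B head=1 tape=x[z]xxz   (B,z)→(C,_,right)
state=C head=2 tape=x_[x]xz   (C,x)→(D,_,right)
state=D head=3 tape=x__[x]z   (D,x)→(C,z,right)
state=C head=4 tape=x__z[z]   (C,z)→(A,x,left)
state=A head=3 tape=x__[z]x   (A,z)→(D,x,left)
state=D head=2 tape=x_[_]xx
The non-blank tape span at halt is x__xx.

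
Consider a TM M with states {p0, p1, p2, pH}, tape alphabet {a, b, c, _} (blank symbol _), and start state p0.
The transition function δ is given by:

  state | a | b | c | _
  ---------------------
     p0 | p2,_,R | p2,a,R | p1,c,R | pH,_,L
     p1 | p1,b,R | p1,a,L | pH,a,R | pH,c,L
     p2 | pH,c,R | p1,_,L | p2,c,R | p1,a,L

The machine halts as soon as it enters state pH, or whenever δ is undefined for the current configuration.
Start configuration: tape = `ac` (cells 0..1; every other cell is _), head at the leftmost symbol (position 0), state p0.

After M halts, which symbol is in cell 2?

state=p0 head=0 tape=[a]c_   (p0,a)→(p2,_,R)
state=p2 head=1 tape=_[c]_   (p2,c)→(p2,c,R)
state=p2 head=2 tape=_c[_]   (p2,_)→(p1,a,L)
state=p1 head=1 tape=_[c]a   (p1,c)→(pH,a,R)
state=pH head=2 tape=_a[a]
Cell 2 holds a when M halts.

a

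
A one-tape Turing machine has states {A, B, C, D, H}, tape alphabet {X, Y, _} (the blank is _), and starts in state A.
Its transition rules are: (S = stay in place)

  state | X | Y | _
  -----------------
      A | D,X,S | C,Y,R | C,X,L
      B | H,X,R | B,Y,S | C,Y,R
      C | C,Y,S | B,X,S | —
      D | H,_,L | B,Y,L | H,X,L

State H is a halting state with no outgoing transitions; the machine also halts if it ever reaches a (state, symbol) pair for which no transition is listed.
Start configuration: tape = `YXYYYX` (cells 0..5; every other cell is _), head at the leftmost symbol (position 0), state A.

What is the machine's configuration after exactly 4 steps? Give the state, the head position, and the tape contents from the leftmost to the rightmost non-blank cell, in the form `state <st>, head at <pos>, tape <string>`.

state H, head at 2, tape YXYYYX

state=A head=0 tape=[Y]XYYYX   (A,Y)→(C,Y,R)
state=C head=1 tape=Y[X]YYYX   (C,X)→(C,Y,S)
state=C head=1 tape=Y[Y]YYYX   (C,Y)→(B,X,S)
state=B head=1 tape=Y[X]YYYX   (B,X)→(H,X,R)
state=H head=2 tape=YX[Y]YYX
After 4 steps: state H, head at 2, tape YXYYYX.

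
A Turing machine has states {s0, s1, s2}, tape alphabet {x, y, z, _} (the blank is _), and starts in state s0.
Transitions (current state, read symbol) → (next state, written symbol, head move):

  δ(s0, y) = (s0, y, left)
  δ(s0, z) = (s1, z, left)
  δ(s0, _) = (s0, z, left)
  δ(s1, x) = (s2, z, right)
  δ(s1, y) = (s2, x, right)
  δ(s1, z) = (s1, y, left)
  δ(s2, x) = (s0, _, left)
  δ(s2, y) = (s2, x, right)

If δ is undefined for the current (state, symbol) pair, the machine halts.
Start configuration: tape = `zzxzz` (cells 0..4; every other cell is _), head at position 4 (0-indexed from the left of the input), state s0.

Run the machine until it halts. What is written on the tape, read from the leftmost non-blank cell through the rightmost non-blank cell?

s0 | zzxz[z]   read z → write z, move left, go to s1
s1 | zzx[z]z   read z → write y, move left, go to s1
s1 | zz[x]yz   read x → write z, move right, go to s2
s2 | zzz[y]z   read y → write x, move right, go to s2
s2 | zzzx[z]
The non-blank tape span at halt is zzzxz.

zzzxz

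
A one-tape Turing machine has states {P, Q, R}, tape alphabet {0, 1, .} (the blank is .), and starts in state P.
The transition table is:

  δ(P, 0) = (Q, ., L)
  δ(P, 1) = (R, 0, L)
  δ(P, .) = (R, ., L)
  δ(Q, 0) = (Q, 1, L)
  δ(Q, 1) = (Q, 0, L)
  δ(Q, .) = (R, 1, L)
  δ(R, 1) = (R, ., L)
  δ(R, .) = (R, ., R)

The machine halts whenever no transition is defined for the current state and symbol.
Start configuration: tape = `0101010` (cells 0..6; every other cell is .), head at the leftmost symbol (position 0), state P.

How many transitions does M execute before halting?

state=P head=0 tape=..[0]101010   (P,0)→(Q,.,L)
state=Q head=-1 tape=.[.].101010   (Q,.)→(R,1,L)
state=R head=-2 tape=[.]1.101010   (R,.)→(R,.,R)
state=R head=-1 tape=.[1].101010   (R,1)→(R,.,L)
state=R head=-2 tape=[.]..101010   (R,.)→(R,.,R)
state=R head=-1 tape=.[.].101010   (R,.)→(R,.,R)
state=R head=0 tape=..[.]101010   (R,.)→(R,.,R)
state=R head=1 tape=...[1]01010   (R,1)→(R,.,L)
state=R head=0 tape=..[.].01010   (R,.)→(R,.,R)
state=R head=1 tape=...[.]01010   (R,.)→(R,.,R)
state=R head=2 tape=....[0]1010
M halts after 10 transitions.

10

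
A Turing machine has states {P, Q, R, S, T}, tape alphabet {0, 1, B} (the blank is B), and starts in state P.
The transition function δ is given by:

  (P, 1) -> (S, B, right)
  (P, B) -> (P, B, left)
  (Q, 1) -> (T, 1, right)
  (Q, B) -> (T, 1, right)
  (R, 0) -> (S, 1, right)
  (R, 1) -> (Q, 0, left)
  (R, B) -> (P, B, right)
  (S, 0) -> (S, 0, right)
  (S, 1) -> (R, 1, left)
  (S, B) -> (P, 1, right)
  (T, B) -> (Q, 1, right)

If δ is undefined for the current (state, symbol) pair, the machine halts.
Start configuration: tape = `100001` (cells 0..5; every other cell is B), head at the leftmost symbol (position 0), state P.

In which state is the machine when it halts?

state=P head=0 tape=[1]00001   (P,1)→(S,B,right)
state=S head=1 tape=B[0]0001   (S,0)→(S,0,right)
state=S head=2 tape=B0[0]001   (S,0)→(S,0,right)
state=S head=3 tape=B00[0]01   (S,0)→(S,0,right)
state=S head=4 tape=B000[0]1   (S,0)→(S,0,right)
state=S head=5 tape=B0000[1]   (S,1)→(R,1,left)
state=R head=4 tape=B000[0]1   (R,0)→(S,1,right)
state=S head=5 tape=B0001[1]   (S,1)→(R,1,left)
state=R head=4 tape=B000[1]1   (R,1)→(Q,0,left)
state=Q head=3 tape=B00[0]01
No transition is defined for (Q, 0); M halts in state Q.

Q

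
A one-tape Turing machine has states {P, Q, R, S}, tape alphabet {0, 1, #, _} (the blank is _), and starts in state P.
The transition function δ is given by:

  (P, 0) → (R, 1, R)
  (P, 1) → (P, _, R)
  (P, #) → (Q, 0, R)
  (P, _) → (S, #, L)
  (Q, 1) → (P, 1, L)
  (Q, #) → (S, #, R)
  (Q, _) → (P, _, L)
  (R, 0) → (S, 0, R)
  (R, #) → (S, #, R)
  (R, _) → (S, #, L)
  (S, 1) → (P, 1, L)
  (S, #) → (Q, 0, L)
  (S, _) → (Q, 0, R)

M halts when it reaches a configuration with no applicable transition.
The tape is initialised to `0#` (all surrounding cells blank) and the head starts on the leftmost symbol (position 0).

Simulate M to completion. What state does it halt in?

R

state=P head=0 tape=[0]#__   (P,0)→(R,1,R)
state=R head=1 tape=1[#]__   (R,#)→(S,#,R)
state=S head=2 tape=1#[_]_   (S,_)→(Q,0,R)
state=Q head=3 tape=1#0[_]   (Q,_)→(P,_,L)
state=P head=2 tape=1#[0]_   (P,0)→(R,1,R)
state=R head=3 tape=1#1[_]   (R,_)→(S,#,L)
state=S head=2 tape=1#[1]#   (S,1)→(P,1,L)
state=P head=1 tape=1[#]1#   (P,#)→(Q,0,R)
state=Q head=2 tape=10[1]#   (Q,1)→(P,1,L)
state=P head=1 tape=1[0]1#   (P,0)→(R,1,R)
state=R head=2 tape=11[1]#
No transition is defined for (R, 1); M halts in state R.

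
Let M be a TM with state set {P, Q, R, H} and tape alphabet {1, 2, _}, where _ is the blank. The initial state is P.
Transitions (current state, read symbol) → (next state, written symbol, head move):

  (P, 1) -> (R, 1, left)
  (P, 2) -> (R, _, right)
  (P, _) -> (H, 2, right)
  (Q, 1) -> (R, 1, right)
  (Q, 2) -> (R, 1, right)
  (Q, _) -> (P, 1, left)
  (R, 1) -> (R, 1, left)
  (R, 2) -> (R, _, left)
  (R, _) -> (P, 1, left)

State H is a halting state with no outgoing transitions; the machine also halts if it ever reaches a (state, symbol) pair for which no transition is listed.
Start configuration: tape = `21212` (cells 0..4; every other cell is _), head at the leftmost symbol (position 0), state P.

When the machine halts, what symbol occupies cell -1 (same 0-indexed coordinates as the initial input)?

2

state=P head=0 tape=_[2]1212   (P,2)→(R,_,right)
state=R head=1 tape=__[1]212   (R,1)→(R,1,left)
state=R head=0 tape=_[_]1212   (R,_)→(P,1,left)
state=P head=-1 tape=[_]11212   (P,_)→(H,2,right)
state=H head=0 tape=2[1]1212
Cell -1 holds 2 when M halts.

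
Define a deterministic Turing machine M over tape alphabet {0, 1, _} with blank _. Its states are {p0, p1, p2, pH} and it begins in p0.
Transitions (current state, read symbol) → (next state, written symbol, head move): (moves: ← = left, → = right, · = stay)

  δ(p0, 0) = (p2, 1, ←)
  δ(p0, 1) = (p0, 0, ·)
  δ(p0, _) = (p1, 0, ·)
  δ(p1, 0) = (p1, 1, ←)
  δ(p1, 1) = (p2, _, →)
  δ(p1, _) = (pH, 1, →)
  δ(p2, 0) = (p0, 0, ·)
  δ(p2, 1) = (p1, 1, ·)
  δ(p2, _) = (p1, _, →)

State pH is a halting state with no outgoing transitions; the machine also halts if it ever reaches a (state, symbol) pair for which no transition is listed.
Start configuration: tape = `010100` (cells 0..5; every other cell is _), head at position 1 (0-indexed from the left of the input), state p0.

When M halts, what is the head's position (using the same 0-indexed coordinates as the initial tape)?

8

state=p0 head=1 tape=_0[1]0100___   (p0,1)→(p0,0,·)
state=p0 head=1 tape=_0[0]0100___   (p0,0)→(p2,1,←)
state=p2 head=0 tape=_[0]10100___   (p2,0)→(p0,0,·)
state=p0 head=0 tape=_[0]10100___   (p0,0)→(p2,1,←)
state=p2 head=-1 tape=[_]110100___   (p2,_)→(p1,_,→)
state=p1 head=0 tape=_[1]10100___   (p1,1)→(p2,_,→)
state=p2 head=1 tape=__[1]0100___   (p2,1)→(p1,1,·)
state=p1 head=1 tape=__[1]0100___   (p1,1)→(p2,_,→)
state=p2 head=2 tape=___[0]100___   (p2,0)→(p0,0,·)
state=p0 head=2 tape=___[0]100___   (p0,0)→(p2,1,←)
state=p2 head=1 tape=__[_]1100___   (p2,_)→(p1,_,→)
state=p1 head=2 tape=___[1]100___   (p1,1)→(p2,_,→)
state=p2 head=3 tape=____[1]00___   (p2,1)→(p1,1,·)
state=p1 head=3 tape=____[1]00___   (p1,1)→(p2,_,→)
state=p2 head=4 tape=_____[0]0___   (p2,0)→(p0,0,·)
state=p0 head=4 tape=_____[0]0___   (p0,0)→(p2,1,←)
state=p2 head=3 tape=____[_]10___   (p2,_)→(p1,_,→)
state=p1 head=4 tape=_____[1]0___   (p1,1)→(p2,_,→)
state=p2 head=5 tape=______[0]___   (p2,0)→(p0,0,·)
state=p0 head=5 tape=______[0]___   (p0,0)→(p2,1,←)
state=p2 head=4 tape=_____[_]1___   (p2,_)→(p1,_,→)
state=p1 head=5 tape=______[1]___   (p1,1)→(p2,_,→)
state=p2 head=6 tape=_______[_]__   (p2,_)→(p1,_,→)
state=p1 head=7 tape=________[_]_   (p1,_)→(pH,1,→)
state=pH head=8 tape=________1[_]
At halt the head is at cell 8.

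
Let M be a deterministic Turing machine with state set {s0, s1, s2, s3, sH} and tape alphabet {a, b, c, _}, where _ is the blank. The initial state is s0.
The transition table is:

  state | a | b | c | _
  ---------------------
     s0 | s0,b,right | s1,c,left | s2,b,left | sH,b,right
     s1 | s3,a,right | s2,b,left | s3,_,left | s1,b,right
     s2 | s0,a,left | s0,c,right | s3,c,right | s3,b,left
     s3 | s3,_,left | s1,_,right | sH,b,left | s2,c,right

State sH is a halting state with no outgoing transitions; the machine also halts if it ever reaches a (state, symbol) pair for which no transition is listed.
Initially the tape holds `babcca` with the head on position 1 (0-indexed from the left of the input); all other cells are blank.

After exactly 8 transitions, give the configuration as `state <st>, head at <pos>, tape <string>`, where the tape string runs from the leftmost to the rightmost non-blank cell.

state=s0 head=1 tape=_b[a]bcca   (s0,a)→(s0,b,right)
state=s0 head=2 tape=_bb[b]cca   (s0,b)→(s1,c,left)
state=s1 head=1 tape=_b[b]ccca   (s1,b)→(s2,b,left)
state=s2 head=0 tape=_[b]bccca   (s2,b)→(s0,c,right)
state=s0 head=1 tape=_c[b]ccca   (s0,b)→(s1,c,left)
state=s1 head=0 tape=_[c]cccca   (s1,c)→(s3,_,left)
state=s3 head=-1 tape=[_]_cccca   (s3,_)→(s2,c,right)
state=s2 head=0 tape=c[_]cccca   (s2,_)→(s3,b,left)
state=s3 head=-1 tape=[c]bcccca
After 8 steps: state s3, head at -1, tape cbcccca.

state s3, head at -1, tape cbcccca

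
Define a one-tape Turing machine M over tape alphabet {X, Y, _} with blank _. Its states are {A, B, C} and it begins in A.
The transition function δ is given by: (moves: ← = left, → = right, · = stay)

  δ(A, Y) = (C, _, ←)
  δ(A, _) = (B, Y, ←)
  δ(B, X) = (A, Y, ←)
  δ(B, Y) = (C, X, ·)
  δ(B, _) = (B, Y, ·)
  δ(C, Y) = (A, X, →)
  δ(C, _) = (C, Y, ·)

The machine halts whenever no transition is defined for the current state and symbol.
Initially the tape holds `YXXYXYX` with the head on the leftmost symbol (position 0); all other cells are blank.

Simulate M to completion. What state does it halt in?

state=A head=0 tape=___[Y]XXYXYX   (A,Y)→(C,_,←)
state=C head=-1 tape=__[_]_XXYXYX   (C,_)→(C,Y,·)
state=C head=-1 tape=__[Y]_XXYXYX   (C,Y)→(A,X,→)
state=A head=0 tape=__X[_]XXYXYX   (A,_)→(B,Y,←)
state=B head=-1 tape=__[X]YXXYXYX   (B,X)→(A,Y,←)
state=A head=-2 tape=_[_]YYXXYXYX   (A,_)→(B,Y,←)
state=B head=-3 tape=[_]YYYXXYXYX   (B,_)→(B,Y,·)
state=B head=-3 tape=[Y]YYYXXYXYX   (B,Y)→(C,X,·)
state=C head=-3 tape=[X]YYYXXYXYX
No transition is defined for (C, X); M halts in state C.

C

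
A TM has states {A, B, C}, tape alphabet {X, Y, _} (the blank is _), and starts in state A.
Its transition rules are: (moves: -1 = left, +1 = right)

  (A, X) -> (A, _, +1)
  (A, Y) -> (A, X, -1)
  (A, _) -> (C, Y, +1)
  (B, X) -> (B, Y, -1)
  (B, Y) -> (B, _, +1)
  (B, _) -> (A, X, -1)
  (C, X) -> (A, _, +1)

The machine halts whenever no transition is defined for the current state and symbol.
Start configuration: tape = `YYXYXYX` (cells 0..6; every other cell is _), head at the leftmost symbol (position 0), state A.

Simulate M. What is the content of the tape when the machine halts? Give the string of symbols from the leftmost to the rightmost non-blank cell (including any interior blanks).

YY_Y_Y__Y

state=A head=0 tape=_[Y]YXYXYX__   (A,Y)→(A,X,-1)
state=A head=-1 tape=[_]XYXYXYX__   (A,_)→(C,Y,+1)
state=C head=0 tape=Y[X]YXYXYX__   (C,X)→(A,_,+1)
state=A head=1 tape=Y_[Y]XYXYX__   (A,Y)→(A,X,-1)
state=A head=0 tape=Y[_]XXYXYX__   (A,_)→(C,Y,+1)
state=C head=1 tape=YY[X]XYXYX__   (C,X)→(A,_,+1)
state=A head=2 tape=YY_[X]YXYX__   (A,X)→(A,_,+1)
state=A head=3 tape=YY__[Y]XYX__   (A,Y)→(A,X,-1)
state=A head=2 tape=YY_[_]XXYX__   (A,_)→(C,Y,+1)
state=C head=3 tape=YY_Y[X]XYX__   (C,X)→(A,_,+1)
state=A head=4 tape=YY_Y_[X]YX__   (A,X)→(A,_,+1)
state=A head=5 tape=YY_Y__[Y]X__   (A,Y)→(A,X,-1)
state=A head=4 tape=YY_Y_[_]XX__   (A,_)→(C,Y,+1)
state=C head=5 tape=YY_Y_Y[X]X__   (C,X)→(A,_,+1)
state=A head=6 tape=YY_Y_Y_[X]__   (A,X)→(A,_,+1)
state=A head=7 tape=YY_Y_Y__[_]_   (A,_)→(C,Y,+1)
state=C head=8 tape=YY_Y_Y__Y[_]
The non-blank tape span at halt is YY_Y_Y__Y.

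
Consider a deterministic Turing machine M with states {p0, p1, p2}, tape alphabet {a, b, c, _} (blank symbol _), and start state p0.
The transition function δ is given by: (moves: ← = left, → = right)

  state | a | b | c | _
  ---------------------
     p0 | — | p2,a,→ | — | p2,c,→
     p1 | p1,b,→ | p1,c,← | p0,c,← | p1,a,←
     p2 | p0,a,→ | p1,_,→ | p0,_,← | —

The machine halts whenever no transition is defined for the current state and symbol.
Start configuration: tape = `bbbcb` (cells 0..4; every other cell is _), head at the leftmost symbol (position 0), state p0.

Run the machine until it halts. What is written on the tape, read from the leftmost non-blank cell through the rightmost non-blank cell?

ba_cb

p0 | [b]bbcb   read b → write a, move →, go to p2
p2 | a[b]bcb   read b → write _, move →, go to p1
p1 | a_[b]cb   read b → write c, move ←, go to p1
p1 | a[_]ccb   read _ → write a, move ←, go to p1
p1 | [a]accb   read a → write b, move →, go to p1
p1 | b[a]ccb   read a → write b, move →, go to p1
p1 | bb[c]cb   read c → write c, move ←, go to p0
p0 | b[b]ccb   read b → write a, move →, go to p2
p2 | ba[c]cb   read c → write _, move ←, go to p0
p0 | b[a]_cb
The non-blank tape span at halt is ba_cb.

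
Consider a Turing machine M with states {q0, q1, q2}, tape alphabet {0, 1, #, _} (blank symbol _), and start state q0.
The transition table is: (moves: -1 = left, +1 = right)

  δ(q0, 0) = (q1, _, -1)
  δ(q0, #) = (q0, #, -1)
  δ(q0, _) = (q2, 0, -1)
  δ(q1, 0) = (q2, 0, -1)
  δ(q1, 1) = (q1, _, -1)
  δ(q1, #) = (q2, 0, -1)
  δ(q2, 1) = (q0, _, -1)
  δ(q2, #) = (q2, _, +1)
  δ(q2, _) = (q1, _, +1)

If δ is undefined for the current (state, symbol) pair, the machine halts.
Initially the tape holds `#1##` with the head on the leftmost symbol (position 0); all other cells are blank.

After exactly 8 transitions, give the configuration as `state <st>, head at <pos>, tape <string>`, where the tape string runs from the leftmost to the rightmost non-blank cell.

q0 | __[#]1##   read # → write #, move -1, go to q0
q0 | _[_]#1##   read _ → write 0, move -1, go to q2
q2 | [_]0#1##   read _ → write _, move +1, go to q1
q1 | _[0]#1##   read 0 → write 0, move -1, go to q2
q2 | [_]0#1##   read _ → write _, move +1, go to q1
q1 | _[0]#1##   read 0 → write 0, move -1, go to q2
q2 | [_]0#1##   read _ → write _, move +1, go to q1
q1 | _[0]#1##   read 0 → write 0, move -1, go to q2
q2 | [_]0#1##
After 8 steps: state q2, head at -2, tape 0#1##.

state q2, head at -2, tape 0#1##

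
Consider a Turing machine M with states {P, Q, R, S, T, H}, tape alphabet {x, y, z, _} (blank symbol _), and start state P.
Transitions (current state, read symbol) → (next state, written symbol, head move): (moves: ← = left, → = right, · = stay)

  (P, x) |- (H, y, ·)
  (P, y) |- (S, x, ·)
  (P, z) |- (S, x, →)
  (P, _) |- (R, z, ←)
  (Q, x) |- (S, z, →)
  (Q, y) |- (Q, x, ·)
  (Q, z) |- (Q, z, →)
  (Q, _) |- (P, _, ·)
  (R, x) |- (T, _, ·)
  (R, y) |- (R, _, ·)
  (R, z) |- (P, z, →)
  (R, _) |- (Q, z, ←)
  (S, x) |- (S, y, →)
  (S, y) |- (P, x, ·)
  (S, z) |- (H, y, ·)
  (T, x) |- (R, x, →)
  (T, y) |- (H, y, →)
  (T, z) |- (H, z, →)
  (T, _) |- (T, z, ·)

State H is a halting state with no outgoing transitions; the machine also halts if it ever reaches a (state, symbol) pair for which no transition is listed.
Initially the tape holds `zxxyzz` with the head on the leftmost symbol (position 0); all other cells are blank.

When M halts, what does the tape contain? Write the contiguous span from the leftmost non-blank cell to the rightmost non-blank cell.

xyyyzz

P | [z]xxyzz   read z → write x, move →, go to S
S | x[x]xyzz   read x → write y, move →, go to S
S | xy[x]yzz   read x → write y, move →, go to S
S | xyy[y]zz   read y → write x, move ·, go to P
P | xyy[x]zz   read x → write y, move ·, go to H
H | xyy[y]zz
The non-blank tape span at halt is xyyyzz.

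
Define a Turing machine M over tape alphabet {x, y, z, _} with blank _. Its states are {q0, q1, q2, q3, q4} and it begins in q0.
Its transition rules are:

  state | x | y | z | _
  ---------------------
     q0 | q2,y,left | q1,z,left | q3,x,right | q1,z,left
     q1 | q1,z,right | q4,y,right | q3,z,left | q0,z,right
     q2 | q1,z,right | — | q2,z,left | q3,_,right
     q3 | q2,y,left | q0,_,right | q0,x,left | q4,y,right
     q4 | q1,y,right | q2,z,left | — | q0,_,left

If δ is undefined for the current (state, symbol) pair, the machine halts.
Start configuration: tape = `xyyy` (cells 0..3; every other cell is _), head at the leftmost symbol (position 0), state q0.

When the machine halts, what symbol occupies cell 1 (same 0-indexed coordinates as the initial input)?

q0 | _[x]yyy__   read x → write y, move left, go to q2
q2 | [_]yyyy__   read _ → write _, move right, go to q3
q3 | _[y]yyy__   read y → write _, move right, go to q0
q0 | __[y]yy__   read y → write z, move left, go to q1
q1 | _[_]zyy__   read _ → write z, move right, go to q0
q0 | _z[z]yy__   read z → write x, move right, go to q3
q3 | _zx[y]y__   read y → write _, move right, go to q0
q0 | _zx_[y]__   read y → write z, move left, go to q1
q1 | _zx[_]z__   read _ → write z, move right, go to q0
q0 | _zxz[z]__   read z → write x, move right, go to q3
q3 | _zxzx[_]_   read _ → write y, move right, go to q4
q4 | _zxzxy[_]   read _ → write _, move left, go to q0
q0 | _zxzx[y]_   read y → write z, move left, go to q1
q1 | _zxz[x]z_   read x → write z, move right, go to q1
q1 | _zxzz[z]_   read z → write z, move left, go to q3
q3 | _zxz[z]z_   read z → write x, move left, go to q0
q0 | _zx[z]xz_   read z → write x, move right, go to q3
q3 | _zxx[x]z_   read x → write y, move left, go to q2
q2 | _zx[x]yz_   read x → write z, move right, go to q1
q1 | _zxz[y]z_   read y → write y, move right, go to q4
q4 | _zxzy[z]_
Cell 1 holds x when M halts.

x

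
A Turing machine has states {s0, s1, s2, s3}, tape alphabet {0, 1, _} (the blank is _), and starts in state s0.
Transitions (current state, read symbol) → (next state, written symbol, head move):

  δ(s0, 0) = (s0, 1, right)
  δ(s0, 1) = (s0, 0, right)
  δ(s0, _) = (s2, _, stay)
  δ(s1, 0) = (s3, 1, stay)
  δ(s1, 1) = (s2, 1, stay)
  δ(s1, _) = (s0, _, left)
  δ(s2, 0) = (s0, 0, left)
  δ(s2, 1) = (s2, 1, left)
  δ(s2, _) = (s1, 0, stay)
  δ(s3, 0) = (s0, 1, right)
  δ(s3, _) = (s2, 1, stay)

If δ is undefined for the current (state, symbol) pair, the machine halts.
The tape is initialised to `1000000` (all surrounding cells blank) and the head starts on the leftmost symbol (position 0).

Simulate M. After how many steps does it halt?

10

s0 | [1]000000_   read 1 → write 0, move right, go to s0
s0 | 0[0]00000_   read 0 → write 1, move right, go to s0
s0 | 01[0]0000_   read 0 → write 1, move right, go to s0
s0 | 011[0]000_   read 0 → write 1, move right, go to s0
s0 | 0111[0]00_   read 0 → write 1, move right, go to s0
s0 | 01111[0]0_   read 0 → write 1, move right, go to s0
s0 | 011111[0]_   read 0 → write 1, move right, go to s0
s0 | 0111111[_]   read _ → write _, move stay, go to s2
s2 | 0111111[_]   read _ → write 0, move stay, go to s1
s1 | 0111111[0]   read 0 → write 1, move stay, go to s3
s3 | 0111111[1]
M halts after 10 transitions.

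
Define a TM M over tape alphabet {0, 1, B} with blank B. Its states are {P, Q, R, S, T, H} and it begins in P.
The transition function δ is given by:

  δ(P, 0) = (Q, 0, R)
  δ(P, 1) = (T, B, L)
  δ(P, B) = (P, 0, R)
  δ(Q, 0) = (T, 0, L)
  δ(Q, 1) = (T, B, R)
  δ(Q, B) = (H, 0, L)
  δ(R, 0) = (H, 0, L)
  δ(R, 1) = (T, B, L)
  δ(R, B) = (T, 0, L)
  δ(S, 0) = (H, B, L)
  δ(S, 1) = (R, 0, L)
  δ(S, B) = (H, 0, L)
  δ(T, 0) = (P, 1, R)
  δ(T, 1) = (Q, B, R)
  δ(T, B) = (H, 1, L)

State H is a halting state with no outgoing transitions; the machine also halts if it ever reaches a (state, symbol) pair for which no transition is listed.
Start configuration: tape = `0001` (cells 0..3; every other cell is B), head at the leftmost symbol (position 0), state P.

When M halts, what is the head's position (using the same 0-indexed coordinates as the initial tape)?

state=P head=0 tape=[0]001B   (P,0)→(Q,0,R)
state=Q head=1 tape=0[0]01B   (Q,0)→(T,0,L)
state=T head=0 tape=[0]001B   (T,0)→(P,1,R)
state=P head=1 tape=1[0]01B   (P,0)→(Q,0,R)
state=Q head=2 tape=10[0]1B   (Q,0)→(T,0,L)
state=T head=1 tape=1[0]01B   (T,0)→(P,1,R)
state=P head=2 tape=11[0]1B   (P,0)→(Q,0,R)
state=Q head=3 tape=110[1]B   (Q,1)→(T,B,R)
state=T head=4 tape=110B[B]   (T,B)→(H,1,L)
state=H head=3 tape=110[B]1
At halt the head is at cell 3.

3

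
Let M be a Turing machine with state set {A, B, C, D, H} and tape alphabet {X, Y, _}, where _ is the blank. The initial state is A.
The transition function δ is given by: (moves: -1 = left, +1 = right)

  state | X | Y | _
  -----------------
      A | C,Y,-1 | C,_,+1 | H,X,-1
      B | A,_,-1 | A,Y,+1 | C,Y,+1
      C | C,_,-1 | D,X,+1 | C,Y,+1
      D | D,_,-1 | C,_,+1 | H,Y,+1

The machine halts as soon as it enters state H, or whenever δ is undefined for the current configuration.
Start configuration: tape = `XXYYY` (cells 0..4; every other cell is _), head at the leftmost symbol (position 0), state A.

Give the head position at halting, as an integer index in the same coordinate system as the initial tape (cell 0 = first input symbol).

A | _[X]XYYY__   read X → write Y, move -1, go to C
C | [_]YXYYY__   read _ → write Y, move +1, go to C
C | Y[Y]XYYY__   read Y → write X, move +1, go to D
D | YX[X]YYY__   read X → write _, move -1, go to D
D | Y[X]_YYY__   read X → write _, move -1, go to D
D | [Y]__YYY__   read Y → write _, move +1, go to C
C | _[_]_YYY__   read _ → write Y, move +1, go to C
C | _Y[_]YYY__   read _ → write Y, move +1, go to C
C | _YY[Y]YY__   read Y → write X, move +1, go to D
D | _YYX[Y]Y__   read Y → write _, move +1, go to C
C | _YYX_[Y]__   read Y → write X, move +1, go to D
D | _YYX_X[_]_   read _ → write Y, move +1, go to H
H | _YYX_XY[_]
At halt the head is at cell 6.

6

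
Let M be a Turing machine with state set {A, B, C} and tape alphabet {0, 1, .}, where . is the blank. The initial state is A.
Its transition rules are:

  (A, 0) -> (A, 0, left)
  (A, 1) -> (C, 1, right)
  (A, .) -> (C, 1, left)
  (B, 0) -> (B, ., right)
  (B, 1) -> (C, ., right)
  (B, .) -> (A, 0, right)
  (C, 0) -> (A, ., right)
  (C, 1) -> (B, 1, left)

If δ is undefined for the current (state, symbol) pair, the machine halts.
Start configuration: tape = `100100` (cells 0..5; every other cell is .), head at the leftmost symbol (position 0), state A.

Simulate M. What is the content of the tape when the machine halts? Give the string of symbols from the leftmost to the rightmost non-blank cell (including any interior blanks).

state=A head=0 tape=.[1]00100.   (A,1)→(C,1,right)
state=C head=1 tape=.1[0]0100.   (C,0)→(A,.,right)
state=A head=2 tape=.1.[0]100.   (A,0)→(A,0,left)
state=A head=1 tape=.1[.]0100.   (A,.)→(C,1,left)
state=C head=0 tape=.[1]10100.   (C,1)→(B,1,left)
state=B head=-1 tape=[.]110100.   (B,.)→(A,0,right)
state=A head=0 tape=0[1]10100.   (A,1)→(C,1,right)
state=C head=1 tape=01[1]0100.   (C,1)→(B,1,left)
state=B head=0 tape=0[1]10100.   (B,1)→(C,.,right)
state=C head=1 tape=0.[1]0100.   (C,1)→(B,1,left)
state=B head=0 tape=0[.]10100.   (B,.)→(A,0,right)
state=A head=1 tape=00[1]0100.   (A,1)→(C,1,right)
state=C head=2 tape=001[0]100.   (C,0)→(A,.,right)
state=A head=3 tape=001.[1]00.   (A,1)→(C,1,right)
state=C head=4 tape=001.1[0]0.   (C,0)→(A,.,right)
state=A head=5 tape=001.1.[0].   (A,0)→(A,0,left)
state=A head=4 tape=001.1[.]0.   (A,.)→(C,1,left)
state=C head=3 tape=001.[1]10.   (C,1)→(B,1,left)
state=B head=2 tape=001[.]110.   (B,.)→(A,0,right)
state=A head=3 tape=0010[1]10.   (A,1)→(C,1,right)
state=C head=4 tape=00101[1]0.   (C,1)→(B,1,left)
state=B head=3 tape=0010[1]10.   (B,1)→(C,.,right)
state=C head=4 tape=0010.[1]0.   (C,1)→(B,1,left)
state=B head=3 tape=0010[.]10.   (B,.)→(A,0,right)
state=A head=4 tape=00100[1]0.   (A,1)→(C,1,right)
state=C head=5 tape=001001[0].   (C,0)→(A,.,right)
state=A head=6 tape=001001.[.]   (A,.)→(C,1,left)
state=C head=5 tape=001001[.]1
The non-blank tape span at halt is 001001.1.

001001.1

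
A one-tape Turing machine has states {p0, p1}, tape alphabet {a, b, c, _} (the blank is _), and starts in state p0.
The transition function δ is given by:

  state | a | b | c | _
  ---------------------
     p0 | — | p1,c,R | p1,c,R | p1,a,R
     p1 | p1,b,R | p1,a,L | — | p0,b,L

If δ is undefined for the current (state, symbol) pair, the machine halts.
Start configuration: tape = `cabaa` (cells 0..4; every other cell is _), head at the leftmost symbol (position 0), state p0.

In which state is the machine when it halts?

p0 | [c]abaa   read c → write c, move R, go to p1
p1 | c[a]baa   read a → write b, move R, go to p1
p1 | cb[b]aa   read b → write a, move L, go to p1
p1 | c[b]aaa   read b → write a, move L, go to p1
p1 | [c]aaaa
No transition is defined for (p1, c); M halts in state p1.

p1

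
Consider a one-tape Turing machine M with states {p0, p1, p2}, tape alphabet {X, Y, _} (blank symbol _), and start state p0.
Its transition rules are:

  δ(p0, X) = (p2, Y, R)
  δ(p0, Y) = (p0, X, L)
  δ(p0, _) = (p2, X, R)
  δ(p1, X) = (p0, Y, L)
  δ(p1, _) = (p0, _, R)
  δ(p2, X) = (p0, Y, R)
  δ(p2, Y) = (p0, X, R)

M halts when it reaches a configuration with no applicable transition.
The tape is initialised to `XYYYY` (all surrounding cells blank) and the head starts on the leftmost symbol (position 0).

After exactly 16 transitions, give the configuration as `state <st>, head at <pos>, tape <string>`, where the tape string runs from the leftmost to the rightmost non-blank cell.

state p2, head at 6, tape XYYYYXX

state=p0 head=0 tape=_[X]YYYY__   (p0,X)→(p2,Y,R)
state=p2 head=1 tape=_Y[Y]YYY__   (p2,Y)→(p0,X,R)
state=p0 head=2 tape=_YX[Y]YY__   (p0,Y)→(p0,X,L)
state=p0 head=1 tape=_Y[X]XYY__   (p0,X)→(p2,Y,R)
state=p2 head=2 tape=_YY[X]YY__   (p2,X)→(p0,Y,R)
state=p0 head=3 tape=_YYY[Y]Y__   (p0,Y)→(p0,X,L)
state=p0 head=2 tape=_YY[Y]XY__   (p0,Y)→(p0,X,L)
state=p0 head=1 tape=_Y[Y]XXY__   (p0,Y)→(p0,X,L)
state=p0 head=0 tape=_[Y]XXXY__   (p0,Y)→(p0,X,L)
state=p0 head=-1 tape=[_]XXXXY__   (p0,_)→(p2,X,R)
state=p2 head=0 tape=X[X]XXXY__   (p2,X)→(p0,Y,R)
state=p0 head=1 tape=XY[X]XXY__   (p0,X)→(p2,Y,R)
state=p2 head=2 tape=XYY[X]XY__   (p2,X)→(p0,Y,R)
state=p0 head=3 tape=XYYY[X]Y__   (p0,X)→(p2,Y,R)
state=p2 head=4 tape=XYYYY[Y]__   (p2,Y)→(p0,X,R)
state=p0 head=5 tape=XYYYYX[_]_   (p0,_)→(p2,X,R)
state=p2 head=6 tape=XYYYYXX[_]
After 16 steps: state p2, head at 6, tape XYYYYXX.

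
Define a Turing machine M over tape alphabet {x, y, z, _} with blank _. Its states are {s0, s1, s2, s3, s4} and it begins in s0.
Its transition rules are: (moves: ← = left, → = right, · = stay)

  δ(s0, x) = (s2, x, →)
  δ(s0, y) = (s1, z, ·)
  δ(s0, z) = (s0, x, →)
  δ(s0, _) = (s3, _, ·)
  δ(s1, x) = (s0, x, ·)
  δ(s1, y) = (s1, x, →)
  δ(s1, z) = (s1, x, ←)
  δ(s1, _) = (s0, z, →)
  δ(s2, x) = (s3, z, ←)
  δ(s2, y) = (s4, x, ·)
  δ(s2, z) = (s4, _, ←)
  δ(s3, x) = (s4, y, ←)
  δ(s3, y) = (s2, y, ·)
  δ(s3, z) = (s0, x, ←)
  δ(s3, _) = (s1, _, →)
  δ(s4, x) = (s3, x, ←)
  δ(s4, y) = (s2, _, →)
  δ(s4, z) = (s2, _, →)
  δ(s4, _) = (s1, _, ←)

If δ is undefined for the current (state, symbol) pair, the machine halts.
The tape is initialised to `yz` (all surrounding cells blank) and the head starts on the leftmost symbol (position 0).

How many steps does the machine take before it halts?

s0 | ____[y]z   read y → write z, move ·, go to s1
s1 | ____[z]z   read z → write x, move ←, go to s1
s1 | ___[_]xz   read _ → write z, move →, go to s0
s0 | ___z[x]z   read x → write x, move →, go to s2
s2 | ___zx[z]   read z → write _, move ←, go to s4
s4 | ___z[x]_   read x → write x, move ←, go to s3
s3 | ___[z]x_   read z → write x, move ←, go to s0
s0 | __[_]xx_   read _ → write _, move ·, go to s3
s3 | __[_]xx_   read _ → write _, move →, go to s1
s1 | ___[x]x_   read x → write x, move ·, go to s0
s0 | ___[x]x_   read x → write x, move →, go to s2
s2 | ___x[x]_   read x → write z, move ←, go to s3
s3 | ___[x]z_   read x → write y, move ←, go to s4
s4 | __[_]yz_   read _ → write _, move ←, go to s1
s1 | _[_]_yz_   read _ → write z, move →, go to s0
s0 | _z[_]yz_   read _ → write _, move ·, go to s3
s3 | _z[_]yz_   read _ → write _, move →, go to s1
s1 | _z_[y]z_   read y → write x, move →, go to s1
s1 | _z_x[z]_   read z → write x, move ←, go to s1
s1 | _z_[x]x_   read x → write x, move ·, go to s0
s0 | _z_[x]x_   read x → write x, move →, go to s2
s2 | _z_x[x]_   read x → write z, move ←, go to s3
s3 | _z_[x]z_   read x → write y, move ←, go to s4
s4 | _z[_]yz_   read _ → write _, move ←, go to s1
s1 | _[z]_yz_   read z → write x, move ←, go to s1
s1 | [_]x_yz_   read _ → write z, move →, go to s0
s0 | z[x]_yz_   read x → write x, move →, go to s2
s2 | zx[_]yz_
M halts after 27 transitions.

27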